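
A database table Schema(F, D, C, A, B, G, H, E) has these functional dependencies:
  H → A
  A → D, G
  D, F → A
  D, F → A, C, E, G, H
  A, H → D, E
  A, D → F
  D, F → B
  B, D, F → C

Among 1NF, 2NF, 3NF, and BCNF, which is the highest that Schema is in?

Candidate keys: {A}, {D, F}, {H}. Prime attributes: {A, D, F, H}.
Each dependency's left side is a superkey — BCNF holds.

BCNF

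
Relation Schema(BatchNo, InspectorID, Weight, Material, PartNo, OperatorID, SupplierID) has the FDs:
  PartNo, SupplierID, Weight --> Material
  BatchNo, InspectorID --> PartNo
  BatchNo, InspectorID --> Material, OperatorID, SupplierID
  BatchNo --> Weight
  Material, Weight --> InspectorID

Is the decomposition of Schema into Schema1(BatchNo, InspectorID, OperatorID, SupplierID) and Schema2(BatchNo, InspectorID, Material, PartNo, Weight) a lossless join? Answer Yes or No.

The shared attributes are {BatchNo, InspectorID} and {BatchNo, InspectorID}⁺ = {BatchNo, InspectorID, Material, OperatorID, PartNo, SupplierID, Weight}.
Since Schema1 ⊆ {BatchNo, InspectorID, Material, OperatorID, PartNo, SupplierID, Weight}, the intersection is a superkey of Schema1; the decomposition is lossless.

Yes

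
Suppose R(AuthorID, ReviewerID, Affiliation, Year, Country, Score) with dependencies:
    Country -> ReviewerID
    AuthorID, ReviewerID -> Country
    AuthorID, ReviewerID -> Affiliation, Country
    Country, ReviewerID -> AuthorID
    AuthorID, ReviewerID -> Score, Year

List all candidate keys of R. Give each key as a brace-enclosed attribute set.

{AuthorID, ReviewerID}, {Country}

Closure of {Country} is {Affiliation, AuthorID, Country, ReviewerID, Score, Year}, the whole schema; {Country} is a candidate key.
Closure of {AuthorID, ReviewerID} is {Affiliation, AuthorID, Country, ReviewerID, Score, Year}, the whole schema; {AuthorID, ReviewerID} is a candidate key.
Any other superkey properly contains one of these, so there are no further candidate keys.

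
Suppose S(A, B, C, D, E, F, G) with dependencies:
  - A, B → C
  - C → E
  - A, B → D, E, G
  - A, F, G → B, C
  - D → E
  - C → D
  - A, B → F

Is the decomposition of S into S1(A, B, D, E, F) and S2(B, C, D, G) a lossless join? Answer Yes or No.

No

S1 ∩ S2 = {B, D}; its closure under F is {B, D, E}.
Neither S1 nor S2 is contained in that closure, so the decomposition is lossy.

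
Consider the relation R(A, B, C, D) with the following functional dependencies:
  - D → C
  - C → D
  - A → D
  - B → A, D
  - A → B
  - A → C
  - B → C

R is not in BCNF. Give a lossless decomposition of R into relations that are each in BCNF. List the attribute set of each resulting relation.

Candidate keys of the original relation: {A}, {B}.
In {A, B, C, D}, {D} is not a superkey ({D}⁺ restricted to this set is {C, D}), so split on D → C into {C, D} and {A, B, D}.
{C, D} has no BCNF violation.
{A, B, D} has no BCNF violation.

{A, B, D}; {C, D}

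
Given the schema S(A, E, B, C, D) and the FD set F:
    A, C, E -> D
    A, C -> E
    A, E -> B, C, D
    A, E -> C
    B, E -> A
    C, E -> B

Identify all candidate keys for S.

{A, C}⁺ = {A, B, C, D, E}, which is every attribute, so {A, C} is a candidate key.
{A, E}⁺ = {A, B, C, D, E}, which is every attribute, so {A, E} is a candidate key.
{B, E}⁺ = {A, B, C, D, E}, which is every attribute, so {B, E} is a candidate key.
{C, E}⁺ = {A, B, C, D, E}, which is every attribute, so {C, E} is a candidate key.
No proper subset of any of these is a key, and no other minimal superkey exists.

{A, C}, {A, E}, {B, E}, {C, E}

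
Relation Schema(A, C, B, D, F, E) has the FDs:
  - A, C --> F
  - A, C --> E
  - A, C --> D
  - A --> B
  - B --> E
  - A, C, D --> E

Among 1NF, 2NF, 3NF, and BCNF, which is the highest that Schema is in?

1NF

Candidate key: {A, C}. Prime attributes: {A, C}.
For A --> B we have {A}⁺ = {A, B, E}; {A} is not a superkey, so BCNF fails.
Because {B} is non-prime and the left side of A --> B is not a superkey, the relation is not in 3NF.
{A} is a proper subset of the key {A, C}, and {A}⁺ contains the non-prime attributes {B, E} — a partial dependency, so 2NF is violated.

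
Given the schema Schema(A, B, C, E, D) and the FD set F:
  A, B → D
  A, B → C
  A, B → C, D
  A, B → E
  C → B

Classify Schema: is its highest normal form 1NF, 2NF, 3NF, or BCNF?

Candidate keys: {A, B}, {A, C}. Prime attributes: {A, B, C}.
For C → B we have {C}⁺ = {B, C}; {C} is not a superkey, so BCNF fails.
Since {B} ⊆ prime attributes and every other non-superkey FD also has a prime right side, the schema is in 3NF.

3NF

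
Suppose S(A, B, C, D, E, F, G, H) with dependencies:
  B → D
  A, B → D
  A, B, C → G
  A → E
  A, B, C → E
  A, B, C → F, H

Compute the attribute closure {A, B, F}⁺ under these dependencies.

Start with {A, B, F}.
B → D applies; add {D} → now {A, B, D, F}.
A → E applies; add {E} → now {A, B, D, E, F}.
No further FD applies.

{A, B, D, E, F}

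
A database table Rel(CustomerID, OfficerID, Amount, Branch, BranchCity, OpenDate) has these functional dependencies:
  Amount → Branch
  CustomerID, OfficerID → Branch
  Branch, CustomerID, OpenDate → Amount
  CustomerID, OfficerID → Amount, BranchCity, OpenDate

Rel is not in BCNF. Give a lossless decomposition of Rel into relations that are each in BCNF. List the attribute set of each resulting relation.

{Amount, Branch}; {Amount, BranchCity, CustomerID, OfficerID, OpenDate}

Candidate key of the original relation: {CustomerID, OfficerID}.
In {Amount, Branch, BranchCity, CustomerID, OfficerID, OpenDate}, {Amount} is not a superkey ({Amount}⁺ restricted to this set is {Amount, Branch}), so split on Amount → Branch into {Amount, Branch} and {Amount, BranchCity, CustomerID, OfficerID, OpenDate}.
{Amount, Branch}: every determinant is a superkey — BCNF.
{Amount, BranchCity, CustomerID, OfficerID, OpenDate}: every determinant is a superkey — BCNF.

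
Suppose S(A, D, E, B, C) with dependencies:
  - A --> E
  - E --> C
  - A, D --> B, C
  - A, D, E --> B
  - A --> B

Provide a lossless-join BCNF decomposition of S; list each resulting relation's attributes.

{A, B, E}; {A, D}; {C, E}

Candidate key of the original relation: {A, D}.
Within {A, B, C, D, E}: {A}⁺ ∩ {A, B, C, D, E} = {A, B, C, E}, not the whole set, so A --> B, C, E violates BCNF; decompose into {A, B, C, E} and {A, D}.
Within {A, B, C, E}: {E}⁺ ∩ {A, B, C, E} = {C, E}, not the whole set, so E --> C violates BCNF; decompose into {C, E} and {A, B, E}.
{C, E} has no BCNF violation.
{A, B, E} has no BCNF violation.
{A, D} has no BCNF violation.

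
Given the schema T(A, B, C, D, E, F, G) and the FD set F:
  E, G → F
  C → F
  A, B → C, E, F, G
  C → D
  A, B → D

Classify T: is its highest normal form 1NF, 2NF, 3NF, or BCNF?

Candidate key: {A, B}. Prime attributes: {A, B}.
E, G → F breaks BCNF: {E, G}⁺ = {E, F, G}, so {E, G} is not a superkey.
E, G → F has non-prime {F} on the right and a non-superkey on the left, so 3NF fails.
No non-prime attribute depends on a proper subset of any candidate key, so 2NF holds.

2NF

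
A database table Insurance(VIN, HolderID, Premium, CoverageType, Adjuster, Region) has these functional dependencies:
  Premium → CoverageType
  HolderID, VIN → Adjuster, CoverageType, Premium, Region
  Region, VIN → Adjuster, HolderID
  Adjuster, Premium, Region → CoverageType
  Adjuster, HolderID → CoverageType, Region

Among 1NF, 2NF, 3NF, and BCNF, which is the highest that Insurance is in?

2NF

Candidate keys: {HolderID, VIN}, {Region, VIN}. Prime attributes: {HolderID, Region, VIN}.
For Premium → CoverageType we have {Premium}⁺ = {CoverageType, Premium}; {Premium} is not a superkey, so BCNF fails.
Premium → CoverageType determines the non-prime attribute {CoverageType} from a non-superkey — 3NF is violated.
No non-prime attribute depends on a proper subset of any candidate key, so 2NF holds.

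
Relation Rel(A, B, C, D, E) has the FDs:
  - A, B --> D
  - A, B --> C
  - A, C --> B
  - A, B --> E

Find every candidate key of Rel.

{A, B}, {A, C}

{A} never appears on the right of any FD, so every key must include it.
Closure of {A, B} is {A, B, C, D, E}, the whole schema; {A, B} is a candidate key.
Closure of {A, C} is {A, B, C, D, E}, the whole schema; {A, C} is a candidate key.
Any other superkey properly contains one of these, so there are no further candidate keys.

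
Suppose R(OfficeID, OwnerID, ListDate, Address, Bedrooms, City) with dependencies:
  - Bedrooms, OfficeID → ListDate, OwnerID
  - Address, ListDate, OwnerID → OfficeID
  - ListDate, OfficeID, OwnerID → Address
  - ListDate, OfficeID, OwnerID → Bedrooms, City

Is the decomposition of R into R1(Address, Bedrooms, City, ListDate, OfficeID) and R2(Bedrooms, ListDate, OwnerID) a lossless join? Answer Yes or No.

No

The shared attributes are {Bedrooms, ListDate} and {Bedrooms, ListDate}⁺ = {Bedrooms, ListDate}.
R1 ⊄ {Bedrooms, ListDate} and R2 ⊄ {Bedrooms, ListDate}, so the split is lossy.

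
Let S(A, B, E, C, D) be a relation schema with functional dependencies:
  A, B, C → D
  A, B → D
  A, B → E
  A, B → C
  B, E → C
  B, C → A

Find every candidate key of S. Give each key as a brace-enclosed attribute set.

{A, B}, {B, C}, {B, E}

No FD produces {B}, so it must be in every candidate key.
Closure of {A, B} is {A, B, C, D, E}, the whole schema; {A, B} is a candidate key.
Closure of {B, C} is {A, B, C, D, E}, the whole schema; {B, C} is a candidate key.
Closure of {B, E} is {A, B, C, D, E}, the whole schema; {B, E} is a candidate key.
No proper subset of any of these is a key, and no other minimal superkey exists.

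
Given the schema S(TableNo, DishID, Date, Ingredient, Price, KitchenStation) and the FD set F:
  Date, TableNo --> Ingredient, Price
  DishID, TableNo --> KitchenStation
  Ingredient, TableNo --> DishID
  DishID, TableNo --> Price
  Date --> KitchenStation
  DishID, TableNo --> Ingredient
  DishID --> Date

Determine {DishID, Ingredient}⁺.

{Date, DishID, Ingredient, KitchenStation}

Start with {DishID, Ingredient}.
DishID --> Date applies; add {Date} → now {Date, DishID, Ingredient}.
Date --> KitchenStation applies; add {KitchenStation} → now {Date, DishID, Ingredient, KitchenStation}.
No further FD applies.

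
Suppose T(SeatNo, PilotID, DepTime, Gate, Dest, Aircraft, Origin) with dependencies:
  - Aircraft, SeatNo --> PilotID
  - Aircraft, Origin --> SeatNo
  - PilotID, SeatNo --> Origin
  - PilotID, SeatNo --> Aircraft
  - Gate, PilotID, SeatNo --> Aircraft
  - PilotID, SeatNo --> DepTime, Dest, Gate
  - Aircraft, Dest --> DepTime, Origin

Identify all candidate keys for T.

{Aircraft, Dest} is a candidate key since {Aircraft, Dest}⁺ = {Aircraft, DepTime, Dest, Gate, Origin, PilotID, SeatNo} covers every attribute.
{Aircraft, Origin} is a candidate key since {Aircraft, Origin}⁺ = {Aircraft, DepTime, Dest, Gate, Origin, PilotID, SeatNo} covers every attribute.
{Aircraft, SeatNo} is a candidate key since {Aircraft, SeatNo}⁺ = {Aircraft, DepTime, Dest, Gate, Origin, PilotID, SeatNo} covers every attribute.
{PilotID, SeatNo} is a candidate key since {PilotID, SeatNo}⁺ = {Aircraft, DepTime, Dest, Gate, Origin, PilotID, SeatNo} covers every attribute.
Any other superkey properly contains one of these, so there are no further candidate keys.

{Aircraft, Dest}, {Aircraft, Origin}, {Aircraft, SeatNo}, {PilotID, SeatNo}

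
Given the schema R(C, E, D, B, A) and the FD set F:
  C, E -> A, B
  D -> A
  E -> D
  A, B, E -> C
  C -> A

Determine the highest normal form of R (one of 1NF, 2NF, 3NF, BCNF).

Candidate keys: {B, E}, {C, E}. Prime attributes: {B, C, E}.
For D -> A we have {D}⁺ = {A, D}; {D} is not a superkey, so BCNF fails.
Because {A} is non-prime and the left side of D -> A is not a superkey, the relation is not in 3NF.
Since {E} ⊂ {B, E} and {E}⁺ ⊇ {A, D} with {A, D} non-prime, there is a partial dependency; 2NF fails.

1NF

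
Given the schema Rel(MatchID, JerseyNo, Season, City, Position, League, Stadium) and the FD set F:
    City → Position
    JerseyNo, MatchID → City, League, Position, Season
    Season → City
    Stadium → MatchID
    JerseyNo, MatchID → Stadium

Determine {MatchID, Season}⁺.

Start with {MatchID, Season}.
Season → City applies; add {City} → now {City, MatchID, Season}.
City → Position applies; add {Position} → now {City, MatchID, Position, Season}.
No further FD applies.

{City, MatchID, Position, Season}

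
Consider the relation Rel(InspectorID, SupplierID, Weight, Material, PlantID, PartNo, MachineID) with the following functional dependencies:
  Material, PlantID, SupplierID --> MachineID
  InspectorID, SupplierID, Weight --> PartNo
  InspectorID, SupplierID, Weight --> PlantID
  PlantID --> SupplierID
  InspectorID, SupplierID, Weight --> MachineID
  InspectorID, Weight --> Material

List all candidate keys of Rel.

Attributes never on any right-hand side: {InspectorID, Weight} — every candidate key must contain all of them.
Closure of {InspectorID, PlantID, Weight} is {InspectorID, MachineID, Material, PartNo, PlantID, SupplierID, Weight}, the whole schema; {InspectorID, PlantID, Weight} is a candidate key.
Closure of {InspectorID, SupplierID, Weight} is {InspectorID, MachineID, Material, PartNo, PlantID, SupplierID, Weight}, the whole schema; {InspectorID, SupplierID, Weight} is a candidate key.
These are minimal and exhaustive — every other superkey contains one of them.

{InspectorID, PlantID, Weight}, {InspectorID, SupplierID, Weight}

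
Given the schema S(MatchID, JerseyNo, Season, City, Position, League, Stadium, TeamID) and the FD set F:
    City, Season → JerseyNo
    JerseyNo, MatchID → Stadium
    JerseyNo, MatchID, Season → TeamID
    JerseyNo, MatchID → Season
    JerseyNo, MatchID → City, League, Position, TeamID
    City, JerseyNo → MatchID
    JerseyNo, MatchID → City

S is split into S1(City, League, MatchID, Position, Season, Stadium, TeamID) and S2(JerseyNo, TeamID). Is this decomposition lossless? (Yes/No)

No

The shared attributes are {TeamID} and {TeamID}⁺ = {TeamID}.
Neither S1 nor S2 is contained in that closure, so the decomposition is lossy.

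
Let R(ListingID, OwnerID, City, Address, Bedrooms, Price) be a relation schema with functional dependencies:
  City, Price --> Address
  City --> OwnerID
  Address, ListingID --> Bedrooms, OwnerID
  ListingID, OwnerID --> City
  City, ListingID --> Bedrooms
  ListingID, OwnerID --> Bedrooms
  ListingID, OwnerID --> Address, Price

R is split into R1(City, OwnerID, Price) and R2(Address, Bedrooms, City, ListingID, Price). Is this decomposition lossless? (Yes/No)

R1 ∩ R2 = {City, Price}; its closure under F is {Address, City, OwnerID, Price}.
R1 is contained in that closure, so R1 ∩ R2 --> R1 holds and the join is lossless.

Yes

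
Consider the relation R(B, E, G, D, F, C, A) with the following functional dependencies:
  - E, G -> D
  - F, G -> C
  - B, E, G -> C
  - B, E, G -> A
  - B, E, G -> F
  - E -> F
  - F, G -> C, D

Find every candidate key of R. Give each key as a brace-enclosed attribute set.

{B, E, G} never appear on the right of any FD, so every key must include all of them.
{B, E, G}⁺ = {A, B, C, D, E, F, G}, which is every attribute, so {B, E, G} is a candidate key.
Every other attribute set either contains this one or has a smaller closure.

{B, E, G}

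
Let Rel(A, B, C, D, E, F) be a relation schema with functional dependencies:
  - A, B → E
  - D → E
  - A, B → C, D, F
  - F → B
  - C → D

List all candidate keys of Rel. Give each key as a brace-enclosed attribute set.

{A, B}, {A, F}

No FD produces {A}, so it must be in every candidate key.
{A, B}⁺ = {A, B, C, D, E, F} — all of the relation — so {A, B} is a candidate key.
{A, F}⁺ = {A, B, C, D, E, F} — all of the relation — so {A, F} is a candidate key.
Any other superkey properly contains one of these, so there are no further candidate keys.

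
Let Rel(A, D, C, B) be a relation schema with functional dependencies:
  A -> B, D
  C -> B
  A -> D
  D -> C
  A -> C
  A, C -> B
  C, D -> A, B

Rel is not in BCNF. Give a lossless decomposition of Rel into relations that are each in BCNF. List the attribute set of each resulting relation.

Candidate keys of the original relation: {A}, {D}.
{A, B, C, D}: {C} determines {B, C} here but is not a superkey — split on C -> B, giving {B, C} and {A, C, D}.
{B, C} has no BCNF violation.
{A, C, D} has no BCNF violation.

{A, C, D}; {B, C}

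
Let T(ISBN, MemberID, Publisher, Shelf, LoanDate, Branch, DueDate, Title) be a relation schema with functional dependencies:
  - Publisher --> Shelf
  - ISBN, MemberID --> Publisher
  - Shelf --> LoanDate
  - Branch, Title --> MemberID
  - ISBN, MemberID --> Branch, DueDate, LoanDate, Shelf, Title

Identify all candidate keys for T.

{Branch, ISBN, Title}, {ISBN, MemberID}

Attributes never on any right-hand side: {ISBN} — every candidate key must contain it.
Closure of {ISBN, MemberID} is {Branch, DueDate, ISBN, LoanDate, MemberID, Publisher, Shelf, Title}, the whole schema; {ISBN, MemberID} is a candidate key.
Closure of {Branch, ISBN, Title} is {Branch, DueDate, ISBN, LoanDate, MemberID, Publisher, Shelf, Title}, the whole schema; {Branch, ISBN, Title} is a candidate key.
No proper subset of any of these is a key, and no other minimal superkey exists.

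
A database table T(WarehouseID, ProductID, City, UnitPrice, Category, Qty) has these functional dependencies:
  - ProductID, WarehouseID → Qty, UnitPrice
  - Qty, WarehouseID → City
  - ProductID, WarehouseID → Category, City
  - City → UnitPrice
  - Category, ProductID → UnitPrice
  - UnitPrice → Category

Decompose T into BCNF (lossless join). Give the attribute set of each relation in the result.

{Category, UnitPrice}; {City, Qty, WarehouseID}; {City, UnitPrice}; {ProductID, Qty, WarehouseID}

Candidate key of the original relation: {ProductID, WarehouseID}.
Within {Category, City, ProductID, Qty, UnitPrice, WarehouseID}: {Qty, WarehouseID}⁺ ∩ {Category, City, ProductID, Qty, UnitPrice, WarehouseID} = {Category, City, Qty, UnitPrice, WarehouseID}, not the whole set, so Qty, WarehouseID → Category, City, UnitPrice violates BCNF; decompose into {Category, City, Qty, UnitPrice, WarehouseID} and {ProductID, Qty, WarehouseID}.
Within {Category, City, Qty, UnitPrice, WarehouseID}: {City}⁺ ∩ {Category, City, Qty, UnitPrice, WarehouseID} = {Category, City, UnitPrice}, not the whole set, so City → Category, UnitPrice violates BCNF; decompose into {Category, City, UnitPrice} and {City, Qty, WarehouseID}.
Within {Category, City, UnitPrice}: {UnitPrice}⁺ ∩ {Category, City, UnitPrice} = {Category, UnitPrice}, not the whole set, so UnitPrice → Category violates BCNF; decompose into {Category, UnitPrice} and {City, UnitPrice}.
{Category, UnitPrice}: every determinant is a superkey — BCNF.
{City, UnitPrice}: every determinant is a superkey — BCNF.
{City, Qty, WarehouseID}: every determinant is a superkey — BCNF.
{ProductID, Qty, WarehouseID}: every determinant is a superkey — BCNF.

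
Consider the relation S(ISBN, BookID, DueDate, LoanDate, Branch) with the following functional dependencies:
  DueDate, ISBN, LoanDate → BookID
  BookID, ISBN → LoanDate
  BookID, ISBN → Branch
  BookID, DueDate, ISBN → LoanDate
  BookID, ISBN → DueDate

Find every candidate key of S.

No FD produces {ISBN}, so it must be in every candidate key.
{BookID, ISBN}⁺ = {BookID, Branch, DueDate, ISBN, LoanDate} — all of the relation — so {BookID, ISBN} is a candidate key.
{DueDate, ISBN, LoanDate}⁺ = {BookID, Branch, DueDate, ISBN, LoanDate} — all of the relation — so {DueDate, ISBN, LoanDate} is a candidate key.
No proper subset of any of these is a key, and no other minimal superkey exists.

{BookID, ISBN}, {DueDate, ISBN, LoanDate}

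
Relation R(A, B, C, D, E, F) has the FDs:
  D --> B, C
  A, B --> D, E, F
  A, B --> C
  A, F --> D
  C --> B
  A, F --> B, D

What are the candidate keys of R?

No FD produces {A}, so it must be in every candidate key.
{A, B}⁺ = {A, B, C, D, E, F}, which is every attribute, so {A, B} is a candidate key.
{A, C}⁺ = {A, B, C, D, E, F}, which is every attribute, so {A, C} is a candidate key.
{A, D}⁺ = {A, B, C, D, E, F}, which is every attribute, so {A, D} is a candidate key.
{A, F}⁺ = {A, B, C, D, E, F}, which is every attribute, so {A, F} is a candidate key.
These are minimal and exhaustive — every other superkey contains one of them.

{A, B}, {A, C}, {A, D}, {A, F}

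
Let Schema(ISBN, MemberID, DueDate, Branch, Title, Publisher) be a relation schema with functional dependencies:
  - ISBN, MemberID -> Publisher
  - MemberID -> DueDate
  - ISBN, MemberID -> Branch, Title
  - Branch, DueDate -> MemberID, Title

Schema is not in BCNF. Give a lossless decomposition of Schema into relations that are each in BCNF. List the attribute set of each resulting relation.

{Branch, ISBN, MemberID, Publisher}; {Branch, MemberID, Title}; {DueDate, MemberID}

Candidate keys of the original relation: {Branch, DueDate, ISBN}, {ISBN, MemberID}.
{Branch, DueDate, ISBN, MemberID, Publisher, Title}: {MemberID} determines {DueDate, MemberID} here but is not a superkey — split on MemberID -> DueDate, giving {DueDate, MemberID} and {Branch, ISBN, MemberID, Publisher, Title}.
{DueDate, MemberID}: every determinant is a superkey — BCNF.
{Branch, ISBN, MemberID, Publisher, Title}: {Branch, MemberID} determines {Branch, MemberID, Title} here but is not a superkey — split on Branch, MemberID -> Title, giving {Branch, MemberID, Title} and {Branch, ISBN, MemberID, Publisher}.
{Branch, MemberID, Title}: every determinant is a superkey — BCNF.
{Branch, ISBN, MemberID, Publisher}: every determinant is a superkey — BCNF.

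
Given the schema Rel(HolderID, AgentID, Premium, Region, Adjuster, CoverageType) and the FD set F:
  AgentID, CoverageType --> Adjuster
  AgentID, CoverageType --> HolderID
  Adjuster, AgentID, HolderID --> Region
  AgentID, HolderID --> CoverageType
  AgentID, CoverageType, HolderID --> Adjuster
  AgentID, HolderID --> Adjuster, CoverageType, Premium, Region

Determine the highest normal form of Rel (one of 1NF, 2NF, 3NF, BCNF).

BCNF

Candidate keys: {AgentID, CoverageType}, {AgentID, HolderID}. Prime attributes: {AgentID, CoverageType, HolderID}.
Each dependency's left side is a superkey — BCNF holds.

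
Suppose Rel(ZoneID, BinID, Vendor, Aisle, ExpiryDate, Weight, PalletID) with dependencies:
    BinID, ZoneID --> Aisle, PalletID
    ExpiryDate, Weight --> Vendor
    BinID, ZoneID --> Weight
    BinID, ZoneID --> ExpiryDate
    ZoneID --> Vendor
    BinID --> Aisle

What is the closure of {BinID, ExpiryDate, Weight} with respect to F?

Start with {BinID, ExpiryDate, Weight}.
ExpiryDate, Weight --> Vendor applies; add {Vendor} → now {BinID, ExpiryDate, Vendor, Weight}.
BinID --> Aisle applies; add {Aisle} → now {Aisle, BinID, ExpiryDate, Vendor, Weight}.
No further FD applies.

{Aisle, BinID, ExpiryDate, Vendor, Weight}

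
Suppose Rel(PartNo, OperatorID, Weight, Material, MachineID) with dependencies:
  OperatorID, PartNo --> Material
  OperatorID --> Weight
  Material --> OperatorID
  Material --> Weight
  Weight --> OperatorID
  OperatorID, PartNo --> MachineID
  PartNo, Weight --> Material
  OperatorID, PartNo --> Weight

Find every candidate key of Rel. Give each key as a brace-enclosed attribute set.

{Material, PartNo}, {OperatorID, PartNo}, {PartNo, Weight}

Attributes never on any right-hand side: {PartNo} — every candidate key must contain it.
{Material, PartNo}⁺ = {MachineID, Material, OperatorID, PartNo, Weight}, which is every attribute, so {Material, PartNo} is a candidate key.
{OperatorID, PartNo}⁺ = {MachineID, Material, OperatorID, PartNo, Weight}, which is every attribute, so {OperatorID, PartNo} is a candidate key.
{PartNo, Weight}⁺ = {MachineID, Material, OperatorID, PartNo, Weight}, which is every attribute, so {PartNo, Weight} is a candidate key.
No proper subset of any of these is a key, and no other minimal superkey exists.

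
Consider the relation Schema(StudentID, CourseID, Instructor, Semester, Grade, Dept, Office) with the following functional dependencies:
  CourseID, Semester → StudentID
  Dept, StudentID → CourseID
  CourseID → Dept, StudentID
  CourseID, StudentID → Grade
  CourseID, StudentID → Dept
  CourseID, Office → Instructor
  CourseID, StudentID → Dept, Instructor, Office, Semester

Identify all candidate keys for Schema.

{CourseID}⁺ = {CourseID, Dept, Grade, Instructor, Office, Semester, StudentID}, which is every attribute, so {CourseID} is a candidate key.
{Dept, StudentID}⁺ = {CourseID, Dept, Grade, Instructor, Office, Semester, StudentID}, which is every attribute, so {Dept, StudentID} is a candidate key.
Any other superkey properly contains one of these, so there are no further candidate keys.

{CourseID}, {Dept, StudentID}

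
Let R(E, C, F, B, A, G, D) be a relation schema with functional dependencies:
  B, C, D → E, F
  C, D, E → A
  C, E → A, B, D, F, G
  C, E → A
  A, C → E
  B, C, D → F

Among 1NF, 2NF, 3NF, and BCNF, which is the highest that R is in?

BCNF

Candidate keys: {A, C}, {B, C, D}, {C, E}. Prime attributes: {A, B, C, D, E}.
The left-hand side of every FD is a superkey, so BCNF is satisfied.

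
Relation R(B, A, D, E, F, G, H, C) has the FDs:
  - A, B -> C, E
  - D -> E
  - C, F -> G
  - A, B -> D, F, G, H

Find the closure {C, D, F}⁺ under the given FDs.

Start with {C, D, F}.
D -> E applies; add {E} → now {C, D, E, F}.
C, F -> G applies; add {G} → now {C, D, E, F, G}.
No further FD applies.

{C, D, E, F, G}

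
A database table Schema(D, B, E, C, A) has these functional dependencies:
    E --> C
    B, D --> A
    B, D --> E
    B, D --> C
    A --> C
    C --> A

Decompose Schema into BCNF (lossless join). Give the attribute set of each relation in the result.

Candidate key of the original relation: {B, D}.
{A, B, C, D, E}: {E} determines {A, C, E} here but is not a superkey — split on E --> A, C, giving {A, C, E} and {B, D, E}.
{A, C, E}: {A} determines {A, C} here but is not a superkey — split on A --> C, giving {A, C} and {A, E}.
{A, C} is in BCNF.
{A, E} is in BCNF.
{B, D, E} is in BCNF.

{A, C}; {A, E}; {B, D, E}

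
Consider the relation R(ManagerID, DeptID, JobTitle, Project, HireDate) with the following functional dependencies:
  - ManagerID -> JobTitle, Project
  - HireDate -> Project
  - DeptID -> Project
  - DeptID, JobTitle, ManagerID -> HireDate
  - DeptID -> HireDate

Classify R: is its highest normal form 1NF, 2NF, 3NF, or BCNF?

1NF

Candidate key: {DeptID, ManagerID}. Prime attributes: {DeptID, ManagerID}.
ManagerID -> JobTitle, Project breaks BCNF: {ManagerID}⁺ = {JobTitle, ManagerID, Project}, so {ManagerID} is not a superkey.
Because {JobTitle, Project} are non-prime and the left side of ManagerID -> JobTitle, Project is not a superkey, the relation is not in 3NF.
Since {DeptID} ⊂ {DeptID, ManagerID} and {DeptID}⁺ ⊇ {HireDate, Project} with {HireDate, Project} non-prime, there is a partial dependency; 2NF fails.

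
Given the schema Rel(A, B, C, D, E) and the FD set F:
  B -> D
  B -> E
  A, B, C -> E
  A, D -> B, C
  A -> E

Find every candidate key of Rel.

{A} never appears on the right of any FD, so every key must include it.
{A, B}⁺ = {A, B, C, D, E}, which is every attribute, so {A, B} is a candidate key.
{A, D}⁺ = {A, B, C, D, E}, which is every attribute, so {A, D} is a candidate key.
These are minimal and exhaustive — every other superkey contains one of them.

{A, B}, {A, D}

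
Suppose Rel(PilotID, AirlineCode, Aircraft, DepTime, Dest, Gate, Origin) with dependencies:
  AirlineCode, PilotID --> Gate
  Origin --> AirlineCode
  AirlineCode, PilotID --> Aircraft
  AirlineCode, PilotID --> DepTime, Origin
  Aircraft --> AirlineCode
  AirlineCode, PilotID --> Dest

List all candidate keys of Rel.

{Aircraft, PilotID}, {AirlineCode, PilotID}, {Origin, PilotID}

Attributes never on any right-hand side: {PilotID} — every candidate key must contain it.
{Aircraft, PilotID}⁺ = {Aircraft, AirlineCode, DepTime, Dest, Gate, Origin, PilotID} — all of the relation — so {Aircraft, PilotID} is a candidate key.
{AirlineCode, PilotID}⁺ = {Aircraft, AirlineCode, DepTime, Dest, Gate, Origin, PilotID} — all of the relation — so {AirlineCode, PilotID} is a candidate key.
{Origin, PilotID}⁺ = {Aircraft, AirlineCode, DepTime, Dest, Gate, Origin, PilotID} — all of the relation — so {Origin, PilotID} is a candidate key.
No proper subset of any of these is a key, and no other minimal superkey exists.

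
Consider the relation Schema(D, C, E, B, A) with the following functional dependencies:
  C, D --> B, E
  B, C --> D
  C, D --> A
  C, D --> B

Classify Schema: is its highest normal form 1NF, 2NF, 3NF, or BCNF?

BCNF

Candidate keys: {B, C}, {C, D}. Prime attributes: {B, C, D}.
Every FD has a superkey on the left, so the relation is in BCNF.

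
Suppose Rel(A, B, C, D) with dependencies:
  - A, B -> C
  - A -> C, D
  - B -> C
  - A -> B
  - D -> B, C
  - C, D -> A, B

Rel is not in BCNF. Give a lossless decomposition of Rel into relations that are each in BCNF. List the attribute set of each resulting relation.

Candidate keys of the original relation: {A}, {D}.
{A, B, C, D}: {B} determines {B, C} here but is not a superkey — split on B -> C, giving {B, C} and {A, B, D}.
{B, C} is in BCNF.
{A, B, D} is in BCNF.

{A, B, D}; {B, C}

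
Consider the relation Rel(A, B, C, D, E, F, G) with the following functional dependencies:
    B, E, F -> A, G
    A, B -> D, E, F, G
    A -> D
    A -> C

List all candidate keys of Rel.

No FD produces {B}, so it must be in every candidate key.
{A, B} is a candidate key since {A, B}⁺ = {A, B, C, D, E, F, G} covers every attribute.
{B, E, F} is a candidate key since {B, E, F}⁺ = {A, B, C, D, E, F, G} covers every attribute.
Any other superkey properly contains one of these, so there are no further candidate keys.

{A, B}, {B, E, F}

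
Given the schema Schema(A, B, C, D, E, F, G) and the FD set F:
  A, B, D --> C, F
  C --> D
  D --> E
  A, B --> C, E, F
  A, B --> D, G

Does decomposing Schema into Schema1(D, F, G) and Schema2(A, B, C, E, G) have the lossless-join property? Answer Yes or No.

Schema1 ∩ Schema2 = {G}; its closure under F is {G}.
The closure covers neither Schema1 nor Schema2 entirely; the join is not lossless.

No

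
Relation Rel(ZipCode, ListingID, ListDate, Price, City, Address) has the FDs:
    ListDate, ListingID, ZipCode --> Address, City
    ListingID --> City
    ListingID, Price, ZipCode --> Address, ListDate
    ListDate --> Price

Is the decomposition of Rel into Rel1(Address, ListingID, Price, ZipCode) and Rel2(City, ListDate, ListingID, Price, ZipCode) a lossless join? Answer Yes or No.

Yes

Common attributes: {ListingID, Price, ZipCode}; their closure is {Address, City, ListDate, ListingID, Price, ZipCode}.
Since Rel1 ⊆ {Address, City, ListDate, ListingID, Price, ZipCode}, the intersection is a superkey of Rel1; the decomposition is lossless.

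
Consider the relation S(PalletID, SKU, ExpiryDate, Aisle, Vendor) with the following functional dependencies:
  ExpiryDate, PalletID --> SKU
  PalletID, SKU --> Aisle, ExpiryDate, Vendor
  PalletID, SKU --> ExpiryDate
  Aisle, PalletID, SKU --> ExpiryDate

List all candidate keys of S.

{ExpiryDate, PalletID}, {PalletID, SKU}

Attributes never on any right-hand side: {PalletID} — every candidate key must contain it.
{ExpiryDate, PalletID}⁺ = {Aisle, ExpiryDate, PalletID, SKU, Vendor} — all of the relation — so {ExpiryDate, PalletID} is a candidate key.
{PalletID, SKU}⁺ = {Aisle, ExpiryDate, PalletID, SKU, Vendor} — all of the relation — so {PalletID, SKU} is a candidate key.
No proper subset of any of these is a key, and no other minimal superkey exists.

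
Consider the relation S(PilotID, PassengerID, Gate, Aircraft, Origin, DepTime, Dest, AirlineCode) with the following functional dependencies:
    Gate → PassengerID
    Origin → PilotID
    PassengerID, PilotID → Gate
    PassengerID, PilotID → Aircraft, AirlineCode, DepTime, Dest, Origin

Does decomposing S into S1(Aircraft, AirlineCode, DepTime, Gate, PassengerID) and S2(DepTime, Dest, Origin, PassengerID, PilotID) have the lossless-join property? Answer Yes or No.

No

Common attributes: {DepTime, PassengerID}; their closure is {DepTime, PassengerID}.
Neither S1 nor S2 is contained in that closure, so the decomposition is lossy.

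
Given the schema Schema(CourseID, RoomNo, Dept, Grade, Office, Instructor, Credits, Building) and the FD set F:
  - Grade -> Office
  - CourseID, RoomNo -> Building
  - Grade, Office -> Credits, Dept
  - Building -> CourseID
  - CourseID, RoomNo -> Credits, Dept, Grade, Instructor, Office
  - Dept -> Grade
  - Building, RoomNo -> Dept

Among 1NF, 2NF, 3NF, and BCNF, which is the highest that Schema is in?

Candidate keys: {Building, RoomNo}, {CourseID, RoomNo}. Prime attributes: {Building, CourseID, RoomNo}.
Grade -> Office breaks BCNF: {Grade}⁺ = {Credits, Dept, Grade, Office}, so {Grade} is not a superkey.
Grade -> Office determines the non-prime attribute {Office} from a non-superkey — 3NF is violated.
No non-prime attribute depends on a proper subset of any candidate key, so 2NF holds.

2NF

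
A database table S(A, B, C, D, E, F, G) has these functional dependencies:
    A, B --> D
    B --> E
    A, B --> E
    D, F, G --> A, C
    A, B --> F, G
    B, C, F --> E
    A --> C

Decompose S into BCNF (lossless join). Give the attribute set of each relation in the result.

Candidate keys of the original relation: {A, B}, {B, D, F, G}.
In {A, B, C, D, E, F, G}, {B} is not a superkey ({B}⁺ restricted to this set is {B, E}), so split on B --> E into {B, E} and {A, B, C, D, F, G}.
{B, E} has no BCNF violation.
In {A, B, C, D, F, G}, {D, F, G} is not a superkey ({D, F, G}⁺ restricted to this set is {A, C, D, F, G}), so split on D, F, G --> A, C into {A, C, D, F, G} and {B, D, F, G}.
In {A, C, D, F, G}, {A} is not a superkey ({A}⁺ restricted to this set is {A, C}), so split on A --> C into {A, C} and {A, D, F, G}.
{A, C} has no BCNF violation.
{A, D, F, G} has no BCNF violation.
{B, D, F, G} has no BCNF violation.

{A, C}; {A, D, F, G}; {B, D, F, G}; {B, E}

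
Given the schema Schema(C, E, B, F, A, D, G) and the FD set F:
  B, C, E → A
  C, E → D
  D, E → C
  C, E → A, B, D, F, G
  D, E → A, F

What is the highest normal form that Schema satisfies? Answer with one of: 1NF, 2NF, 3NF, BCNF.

BCNF

Candidate keys: {C, E}, {D, E}. Prime attributes: {C, D, E}.
The left-hand side of every FD is a superkey, so BCNF is satisfied.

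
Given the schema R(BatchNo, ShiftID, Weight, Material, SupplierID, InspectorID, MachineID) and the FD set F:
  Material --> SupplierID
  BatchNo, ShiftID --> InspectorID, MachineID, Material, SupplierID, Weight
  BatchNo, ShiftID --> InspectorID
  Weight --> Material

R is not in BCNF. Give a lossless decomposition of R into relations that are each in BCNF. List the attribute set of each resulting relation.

{BatchNo, InspectorID, MachineID, ShiftID, Weight}; {Material, SupplierID}; {Material, Weight}

Candidate key of the original relation: {BatchNo, ShiftID}.
In {BatchNo, InspectorID, MachineID, Material, ShiftID, SupplierID, Weight}, {Material} is not a superkey ({Material}⁺ restricted to this set is {Material, SupplierID}), so split on Material --> SupplierID into {Material, SupplierID} and {BatchNo, InspectorID, MachineID, Material, ShiftID, Weight}.
{Material, SupplierID}: every determinant is a superkey — BCNF.
In {BatchNo, InspectorID, MachineID, Material, ShiftID, Weight}, {Weight} is not a superkey ({Weight}⁺ restricted to this set is {Material, Weight}), so split on Weight --> Material into {Material, Weight} and {BatchNo, InspectorID, MachineID, ShiftID, Weight}.
{Material, Weight}: every determinant is a superkey — BCNF.
{BatchNo, InspectorID, MachineID, ShiftID, Weight}: every determinant is a superkey — BCNF.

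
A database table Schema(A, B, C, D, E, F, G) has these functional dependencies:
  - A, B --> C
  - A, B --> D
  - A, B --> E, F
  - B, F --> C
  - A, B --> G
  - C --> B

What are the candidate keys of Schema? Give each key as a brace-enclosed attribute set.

{A} never appears on the right of any FD, so every key must include it.
{A, B}⁺ = {A, B, C, D, E, F, G} — all of the relation — so {A, B} is a candidate key.
{A, C}⁺ = {A, B, C, D, E, F, G} — all of the relation — so {A, C} is a candidate key.
Any other superkey properly contains one of these, so there are no further candidate keys.

{A, B}, {A, C}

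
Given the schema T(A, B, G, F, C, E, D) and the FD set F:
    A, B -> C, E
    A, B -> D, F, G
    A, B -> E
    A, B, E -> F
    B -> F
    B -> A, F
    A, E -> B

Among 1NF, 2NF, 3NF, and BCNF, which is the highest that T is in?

Candidate keys: {A, E}, {B}. Prime attributes: {A, B, E}.
Each dependency's left side is a superkey — BCNF holds.

BCNF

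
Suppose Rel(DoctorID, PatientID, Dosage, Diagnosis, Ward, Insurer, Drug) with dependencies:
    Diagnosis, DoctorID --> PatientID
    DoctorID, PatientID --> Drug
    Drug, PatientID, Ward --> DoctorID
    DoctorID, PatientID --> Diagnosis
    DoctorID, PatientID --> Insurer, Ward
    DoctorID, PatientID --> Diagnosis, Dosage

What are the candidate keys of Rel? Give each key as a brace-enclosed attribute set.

{Diagnosis, DoctorID}⁺ = {Diagnosis, DoctorID, Dosage, Drug, Insurer, PatientID, Ward} — all of the relation — so {Diagnosis, DoctorID} is a candidate key.
{DoctorID, PatientID}⁺ = {Diagnosis, DoctorID, Dosage, Drug, Insurer, PatientID, Ward} — all of the relation — so {DoctorID, PatientID} is a candidate key.
{Drug, PatientID, Ward}⁺ = {Diagnosis, DoctorID, Dosage, Drug, Insurer, PatientID, Ward} — all of the relation — so {Drug, PatientID, Ward} is a candidate key.
Any other superkey properly contains one of these, so there are no further candidate keys.

{Diagnosis, DoctorID}, {DoctorID, PatientID}, {Drug, PatientID, Ward}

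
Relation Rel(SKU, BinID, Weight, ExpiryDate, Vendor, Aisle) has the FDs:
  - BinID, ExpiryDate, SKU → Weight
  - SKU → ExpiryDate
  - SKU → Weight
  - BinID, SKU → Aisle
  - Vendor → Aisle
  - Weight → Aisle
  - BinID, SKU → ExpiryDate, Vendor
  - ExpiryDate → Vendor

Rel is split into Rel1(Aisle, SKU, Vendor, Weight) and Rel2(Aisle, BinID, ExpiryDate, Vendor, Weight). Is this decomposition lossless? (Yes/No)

Common attributes: {Aisle, Vendor, Weight}; their closure is {Aisle, Vendor, Weight}.
The closure covers neither Rel1 nor Rel2 entirely; the join is not lossless.

No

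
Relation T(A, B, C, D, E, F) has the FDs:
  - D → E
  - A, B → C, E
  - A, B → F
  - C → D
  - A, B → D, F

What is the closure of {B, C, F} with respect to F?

Start with {B, C, F}.
C → D applies; add {D} → now {B, C, D, F}.
D → E applies; add {E} → now {B, C, D, E, F}.
No further FD applies.

{B, C, D, E, F}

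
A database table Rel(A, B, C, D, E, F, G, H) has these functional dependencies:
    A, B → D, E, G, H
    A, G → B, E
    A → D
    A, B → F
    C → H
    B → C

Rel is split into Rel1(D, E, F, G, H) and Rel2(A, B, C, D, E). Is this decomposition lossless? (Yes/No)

The shared attributes are {D, E} and {D, E}⁺ = {D, E}.
The closure covers neither Rel1 nor Rel2 entirely; the join is not lossless.

No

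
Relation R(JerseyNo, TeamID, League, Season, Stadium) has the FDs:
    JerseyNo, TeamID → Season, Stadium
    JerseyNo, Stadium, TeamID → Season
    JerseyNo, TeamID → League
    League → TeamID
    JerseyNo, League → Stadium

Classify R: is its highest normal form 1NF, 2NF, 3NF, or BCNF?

Candidate keys: {JerseyNo, League}, {JerseyNo, TeamID}. Prime attributes: {JerseyNo, League, TeamID}.
League → TeamID breaks BCNF: {League}⁺ = {League, TeamID}, so {League} is not a superkey.
Its right-hand attributes {TeamID} are all prime, as are those of every other non-superkey FD — the relation is in 3NF.

3NF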